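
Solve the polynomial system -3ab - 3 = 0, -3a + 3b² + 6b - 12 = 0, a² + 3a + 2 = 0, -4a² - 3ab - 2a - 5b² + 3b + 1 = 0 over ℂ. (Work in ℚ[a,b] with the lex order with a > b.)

{(-1, 1)}

Compute a lex Gröbner basis by Buchberger's algorithm.
f_1 = -3ab - 3, LT = ab.
f_2 = -3a + 3b² + 6b - 12, LT = a.
f_3 = a² + 3a + 2, LT = a².
f_4 = -4a² - 3ab - 2a - 5b² + 3b + 1, LT = a².

S(f_1,f_2): lcm = ab. S = b³ + 2b² - 4b + 1.
  leading term b³: no divisor's leading term divides it; move b³ to the remainder.
  leading term b²: no divisor's leading term divides it; move 2b² to the remainder.
  leading term b: no divisor's leading term divides it; move -4b to the remainder.
  leading term 1: no divisor's leading term divides it; move 1 to the remainder.
  remainder b³ + 2b² - 4b + 1 ≠ 0; add h_5 = b³ + 2b² - 4b + 1 to the basis.

S(f_1,f_3): lcm = a²b. S = -3ab + a - 2b.
  leading term ab: subtract (1)·f_1 from -3ab + a - 2b → a - 2b + 3
  leading term a: subtract (-⅓)·f_2 from a - 2b + 3 → b² - 1
  leading term b²: no divisor's leading term divides it; move b² to the remainder.
  leading term 1: no divisor's leading term divides it; move -1 to the remainder.
  remainder b² - 1 ≠ 0; add h_6 = b² - 1 to the basis.

S(f_1,f_4): lcm = a²b. S = -¾ab² - ½ab + a - 5/4b³ + ¾b² + ¼b.
  leading term ab²: subtract (¼b)·f_1 from -¾ab² - ½ab + a - 5/4b³ + ¾b² + ¼b → -½ab + a - 5/4b³ + ¾b² + b
  leading term ab: subtract (⅙)·f_1 from -½ab + a - 5/4b³ + ¾b² + b → a - 5/4b³ + ¾b² + b + ½
  leading term a: subtract (-⅓)·f_2 from a - 5/4b³ + ¾b² + b + ½ → -5/4b³ + 7/4b² + 3b - 7/2
  leading term b³: subtract (-5/4)·h_5 from -5/4b³ + 7/4b² + 3b - 7/2 → 17/4b² - 2b - 9/4
  leading term b²: subtract (17/4)·h_6 from 17/4b² - 2b - 9/4 → -2b + 2
  leading term b: no divisor's leading term divides it; move -2b to the remainder.
  leading term 1: no divisor's leading term divides it; move 2 to the remainder.
  remainder -2b + 2 ≠ 0; add h_7 = -2b + 2 to the basis.

The other S-polynomials (S(f_2,f_3), S(f_2,f_4), S(f_3,f_4), S(f_1,h_5), S(f_2,h_5), S(f_3,h_5), S(f_4,h_5), S(f_1,h_6), S(f_2,h_6), S(f_3,h_6), S(f_4,h_6), S(h_5,h_6), S(f_1,h_7), S(f_2,h_7), S(f_3,h_7), S(f_4,h_7), S(h_5,h_7), S(h_6,h_7)) all reduce to 0 modulo the current basis, so we have a Gröbner basis.
Inter-reduce: drop elements whose leading term is divisible by another's, tail-reduce, and make monic.
Reduced Gröbner basis: {a + 1, b - 1}.

A lex Gröbner basis eliminates variables successively. Here b - 1 depends only on b, with roots {1}; lifting each root through the earlier basis elements recovers the full solutions.
  b = 1: the earlier basis element becomes a + 1 = 0, giving a = -1 — point (-1, 1).
Each listed point satisfies every original equation (direct substitution).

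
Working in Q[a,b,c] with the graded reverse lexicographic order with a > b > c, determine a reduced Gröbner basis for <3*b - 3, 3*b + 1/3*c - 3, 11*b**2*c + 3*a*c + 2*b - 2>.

G = {b - 1, c}

f_1 = 3*b - 3, LT = b.
f_2 = 3*b + 1/3*c - 3, LT = b.
f_3 = 11*b**2*c + 3*a*c + 2*b - 2, LT = b**2*c.

S(f_1,f_2): lcm = b. S = -1/9*c.
  leading term c: no divisor's leading term divides it; move -1/9*c to the remainder.
  remainder -1/9*c ≠ 0; add g_4 = -1/9*c to the basis.

The other S-polynomials (S(f_1,f_3), S(f_2,f_3), S(f_1,g_4), S(f_2,g_4), S(f_3,g_4)) all reduce to 0 modulo the current basis, so we have a Gröbner basis.
Inter-reduce: drop elements whose leading term is divisible by another's, tail-reduce, and make monic.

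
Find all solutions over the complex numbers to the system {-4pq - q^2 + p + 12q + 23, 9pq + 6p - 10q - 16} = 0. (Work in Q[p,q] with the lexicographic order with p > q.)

Compute a lex Gröbner basis by Buchberger's algorithm.
f_1 = -4pq + p - q^2 + 12q + 23, LT = pq.
f_2 = 9pq + 6p - 10q - 16, LT = pq.

S(f_1,f_2): lcm = pq. S = -11/12p + 1/4q^2 - 17/9q - 143/36.
  leading term p: no divisor's leading term divides it; move -11/12p to the remainder.
  leading term q^2: no divisor's leading term divides it; move 1/4q^2 to the remainder.
  leading term q: no divisor's leading term divides it; move -17/9q to the remainder.
  leading term 1: no divisor's leading term divides it; move -143/36 to the remainder.
  remainder -11/12p + 1/4q^2 - 17/9q - 143/36 ≠ 0; add h_3 = -11/12p + 1/4q^2 - 17/9q - 143/36 to the basis.

S(f_1,h_3): lcm = pq. S = -1/4p + 3/11q^3 - 239/132q^2 - 22/3q - 23/4.
  leading term p: subtract (3/11)·h_3 from -1/4p + 3/11q^3 - 239/132q^2 - 22/3q - 23/4 → 3/11q^3 - 62/33q^2 - 75/11q - 14/3
  leading term q^3: no divisor's leading term divides it; move 3/11q^3 to the remainder.
  leading term q^2: no divisor's leading term divides it; move -62/33q^2 to the remainder.
  leading term q: no divisor's leading term divides it; move -75/11q to the remainder.
  leading term 1: no divisor's leading term divides it; move -14/3 to the remainder.
  remainder 3/11q^3 - 62/33q^2 - 75/11q - 14/3 ≠ 0; add h_4 = 3/11q^3 - 62/33q^2 - 75/11q - 14/3 to the basis.

The other S-polynomials (S(f_2,h_3), S(f_1,h_4), S(f_2,h_4), S(h_3,h_4)) all reduce to 0 modulo the current basis, so we have a Gröbner basis.
Inter-reduce: drop elements whose leading term is divisible by another's, tail-reduce, and make monic.
Reduced Gröbner basis: {p - 3/11q^2 + 68/33q + 13/3, q^3 - 62/9q^2 - 25q - 154/9}.

From the last basis element, q^3 - 62/9q^2 - 25q - 154/9 = 0, so q takes values in {-1, 71/18 - sqrt(10585)/18, 71/18 + sqrt(10585)/18}. Each choice, substituted upward through the basis, yields the corresponding point(s) of the solution set.
  q = -1: the earlier basis element becomes p + 2 = 0, giving p = -2 — point (-2, -1).
  q = 71/18 - sqrt(10585)/18: the earlier basis element becomes p - 137/198 + sqrt(10585)/198 = 0, giving p = 137/198 - sqrt(10585)/198 — point (137/198 - sqrt(10585)/198, 71/18 - sqrt(10585)/18).
  q = 71/18 + sqrt(10585)/18: the earlier basis element becomes p - 137/198 - sqrt(10585)/198 = 0, giving p = sqrt(10585)/198 + 137/198 — point (sqrt(10585)/198 + 137/198, 71/18 + sqrt(10585)/18).
Check: every point annihilates each of the original generators.

{(-2, -1), (137/198 - sqrt(10585)/198, 71/18 - sqrt(10585)/18), (sqrt(10585)/198 + 137/198, 71/18 + sqrt(10585)/18)}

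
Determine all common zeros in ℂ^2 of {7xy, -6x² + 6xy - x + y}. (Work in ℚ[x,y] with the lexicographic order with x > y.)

Compute a lex Gröbner basis by Buchberger's algorithm.
f_1 = 7xy, LT = xy.
f_2 = -6x² + 6xy - x + y, LT = x².

S(f_1,f_2): lcm = x²y. S = xy² - ⅙xy + ⅙y².
  leading term xy²: subtract (1/7y)·f_1 from xy² - ⅙xy + ⅙y² → -⅙xy + ⅙y²
  leading term xy: subtract (-1/42)·f_1 from -⅙xy + ⅙y² → ⅙y²
  leading term y²: no divisor's leading term divides it; move ⅙y² to the remainder.
  remainder ⅙y² ≠ 0; add h_3 = ⅙y² to the basis.

The other S-polynomials (S(f_1,h_3), S(f_2,h_3)) all reduce to 0 modulo the current basis, so we have a Gröbner basis.
Inter-reduce: drop elements whose leading term is divisible by another's, tail-reduce, and make monic.
Reduced Gröbner basis: {x² + ⅙x - ⅙y, xy, y²}.

The lex basis is triangular: the last element involves only y. Solving y² = 0 gives y ∈ {0}; substituting each value into the earlier elements determines the remaining variables.
  y = 0: the earlier basis element becomes x² + ⅙x = 0, giving x = -1/6, 0 — points (-1/6, 0), (0, 0).
Each listed point satisfies every original equation (direct substitution).
This is the nonlinear analogue of row-reducing a linear system.

{(-1/6, 0), (0, 0)}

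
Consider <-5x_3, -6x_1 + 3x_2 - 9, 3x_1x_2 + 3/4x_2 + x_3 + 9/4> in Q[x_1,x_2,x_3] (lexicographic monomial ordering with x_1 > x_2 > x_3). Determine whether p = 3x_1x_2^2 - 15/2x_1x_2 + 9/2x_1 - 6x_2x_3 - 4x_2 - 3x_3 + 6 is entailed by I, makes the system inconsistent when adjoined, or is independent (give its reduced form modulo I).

First compute the reduced Gröbner basis of I by Buchberger's algorithm.
f_1 = -5x_3, LT = x_3.
f_2 = -6x_1 + 3x_2 - 9, LT = x_1.
f_3 = 3x_1x_2 + 3/4x_2 + x_3 + 9/4, LT = x_1x_2.

S(f_1,f_2): leading monomials are coprime, so the S-polynomial reduces to 0 (Buchberger's first criterion).
S(f_1,f_3): leading monomials are coprime, so the S-polynomial reduces to 0 (Buchberger's first criterion).
S(f_2,f_3): lcm = x_1x_2. S = -1/2x_2^2 + 5/4x_2 - 1/3x_3 - 3/4.
  leading term x_2^2: no divisor's leading term divides it; move -1/2x_2^2 to the remainder.
  leading term x_2: no divisor's leading term divides it; move 5/4x_2 to the remainder.
  leading term x_3: subtract (1/15)·f_1 from -1/3x_3 - 3/4 → -3/4
  leading term 1: no divisor's leading term divides it; move -3/4 to the remainder.
  remainder -1/2x_2^2 + 5/4x_2 - 3/4 ≠ 0; add h_4 = -1/2x_2^2 + 5/4x_2 - 3/4 to the basis.

S(f_1,h_4): leading monomials are coprime, so the S-polynomial reduces to 0 (Buchberger's first criterion).
S(f_2,h_4): leading monomials are coprime, so the S-polynomial reduces to 0 (Buchberger's first criterion).
S(f_3,h_4): lcm = x_1x_2^2. S = 5/2x_1x_2 - 3/2x_1 + 1/4x_2^2 + 1/3x_2x_3 + 3/4x_2.
  leading term x_1x_2: subtract (-5/12x_2)·f_2 from 5/2x_1x_2 - 3/2x_1 + 1/4x_2^2 + 1/3x_2x_3 + 3/4x_2 → -3/2x_1 + 3/2x_2^2 + 1/3x_2x_3 - 3x_2
  leading term x_1: subtract (1/4)·f_2 from -3/2x_1 + 3/2x_2^2 + 1/3x_2x_3 - 3x_2 → 3/2x_2^2 + 1/3x_2x_3 - 15/4x_2 + 9/4
  leading term x_2^2: subtract (-3)·h_4 from 3/2x_2^2 + 1/3x_2x_3 - 15/4x_2 + 9/4 → 1/3x_2x_3
  leading term x_2x_3: subtract (-1/15x_2)·f_1 from 1/3x_2x_3 → 0
  remainder 0.

Every S-polynomial of the final basis reduces to 0, so we have a Gröbner basis.
Inter-reduce: drop elements whose leading term is divisible by another's, tail-reduce, and make monic.
Reduced Gröbner basis: {x_1 - 1/2x_2 + 3/2, x_2^2 - 5/2x_2 + 3/2, x_3}.
Label its elements g_1 = x_1 - 1/2x_2 + 3/2, g_2 = x_2^2 - 5/2x_2 + 3/2, g_3 = x_3.

Reduce p = 3x_1x_2^2 - 15/2x_1x_2 + 9/2x_1 - 6x_2x_3 - 4x_2 - 3x_3 + 6 modulo G:
  leading term x_1x_2^2: subtract (3x_2^2)·g_1 from 3x_1x_2^2 - 15/2x_1x_2 + 9/2x_1 - 6x_2x_3 - 4x_2 - 3x_3 + 6 → -15/2x_1x_2 + 9/2x_1 + 3/2x_2^3 - 9/2x_2^2 - 6x_2x_3 - 4x_2 - 3x_3 + 6
  leading term x_1x_2: subtract (-15/2x_2)·g_1 from -15/2x_1x_2 + 9/2x_1 + 3/2x_2^3 - 9/2x_2^2 - 6x_2x_3 - 4x_2 - 3x_3 + 6 → 9/2x_1 + 3/2x_2^3 - 33/4x_2^2 - 6x_2x_3 + 29/4x_2 - 3x_3 + 6
  leading term x_1: subtract (9/2)·g_1 from 9/2x_1 + 3/2x_2^3 - 33/4x_2^2 - 6x_2x_3 + 29/4x_2 - 3x_3 + 6 → 3/2x_2^3 - 33/4x_2^2 - 6x_2x_3 + 19/2x_2 - 3x_3 - 3/4
  leading term x_2^3: subtract (3/2x_2)·g_2 from 3/2x_2^3 - 33/4x_2^2 - 6x_2x_3 + 19/2x_2 - 3x_3 - 3/4 → -9/2x_2^2 - 6x_2x_3 + 29/4x_2 - 3x_3 - 3/4
  leading term x_2^2: subtract (-9/2)·g_2 from -9/2x_2^2 - 6x_2x_3 + 29/4x_2 - 3x_3 - 3/4 → -6x_2x_3 - 4x_2 - 3x_3 + 6
  leading term x_2x_3: subtract (-6x_2)·g_3 from -6x_2x_3 - 4x_2 - 3x_3 + 6 → -4x_2 - 3x_3 + 6
  leading term x_2: no divisor's leading term divides it; move -4x_2 to the remainder.
  leading term x_3: subtract (-3)·g_3 from -3x_3 + 6 → 6
  leading term 1: no divisor's leading term divides it; move 6 to the remainder.
  normal form = -4x_2 + 6.
The normal form is nonzero, so p ∉ I. Since p minus its normal form lies in I, I + (p) = I + (r) where r = -4x_2 + 6; decide whether this ideal is the whole ring.
Run Buchberger on G together with r (pairs among the g_i already reduce to 0 since G is a Gröbner basis):
g_1 = x_1 - 1/2x_2 + 3/2, LT = x_1.
g_2 = x_2^2 - 5/2x_2 + 3/2, LT = x_2^2.
g_3 = x_3, LT = x_3.
r = -4x_2 + 6, LT = x_2.

S(g_1,g_2): leading monomials are coprime, so the S-polynomial reduces to 0 (Buchberger's first criterion).
S(g_1,g_3): leading monomials are coprime, so the S-polynomial reduces to 0 (Buchberger's first criterion).
S(g_1,r): leading monomials are coprime, so the S-polynomial reduces to 0 (Buchberger's first criterion).
S(g_2,g_3): leading monomials are coprime, so the S-polynomial reduces to 0 (Buchberger's first criterion).
S(g_2,r): lcm = x_2^2. S = -x_2 + 3/2.
  leading term x_2: subtract (1/4)·r from -x_2 + 3/2 → 0
  remainder 0.

S(g_3,r): leading monomials are coprime, so the S-polynomial reduces to 0 (Buchberger's first criterion).
Every S-polynomial of the final basis reduces to 0, so we have a Gröbner basis.
Inter-reduce: drop elements whose leading term is divisible by another's, tail-reduce, and make monic.
Reduced Gröbner basis: {x_1 + 3/4, x_2 - 3/2, x_3}.
The reduced Gröbner basis of I + (p) is {x_1 + 3/4, x_2 - 3/2, x_3} ≠ {1}, a proper ideal, so the enlarged system stays consistent: p is independent of I, with normal form -4x_2 + 6.

3x_1x_2^2 - 15/2x_1x_2 + 9/2x_1 - 6x_2x_3 - 4x_2 - 3x_3 + 6 is independent of I; its normal form modulo I is -4x_2 + 6.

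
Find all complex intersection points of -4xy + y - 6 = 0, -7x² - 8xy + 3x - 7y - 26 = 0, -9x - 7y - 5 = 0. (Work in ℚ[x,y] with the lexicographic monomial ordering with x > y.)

{(1, -2)}

Compute a lex Gröbner basis by Buchberger's algorithm.
f_1 = -4xy + y - 6, LT = xy.
f_2 = -7x² - 8xy + 3x - 7y - 26, LT = x².
f_3 = -9x - 7y - 5, LT = x.

S(f_1,f_2): lcm = x²y. S = -8/7xy² + 5/28xy + 3/2x - y² - 26/7y.
  leading term xy²: subtract (2/7y)·f_1 from -8/7xy² + 5/28xy + 3/2x - y² - 26/7y → 5/28xy + 3/2x - 9/7y² - 2y
  leading term xy: subtract (-5/112)·f_1 from 5/28xy + 3/2x - 9/7y² - 2y → 3/2x - 9/7y² - 219/112y - 15/56
  leading term x: subtract (-⅙)·f_3 from 3/2x - 9/7y² - 219/112y - 15/56 → -9/7y² - 1049/336y - 185/168
  leading term y²: no divisor's leading term divides it; move -9/7y² to the remainder.
  leading term y: no divisor's leading term divides it; move -1049/336y to the remainder.
  leading term 1: no divisor's leading term divides it; move -185/168 to the remainder.
  remainder -9/7y² - 1049/336y - 185/168 ≠ 0; add h_4 = -9/7y² - 1049/336y - 185/168 to the basis.

S(f_1,f_3): lcm = xy. S = -7/9y² - 29/36y + 3/2.
  leading term y²: subtract (49/81)·h_4 from -7/9y² - 29/36y + 3/2 → 4211/3888y + 4211/1944
  leading term y: no divisor's leading term divides it; move 4211/3888y to the remainder.
  leading term 1: no divisor's leading term divides it; move 4211/1944 to the remainder.
  remainder 4211/3888y + 4211/1944 ≠ 0; add h_5 = 4211/3888y + 4211/1944 to the basis.

S(f_2,f_3): lcm = x². S = 23/63xy - 62/63x + y + 26/7.
  leading term xy: subtract (-23/252)·f_1 from 23/63xy - 62/63x + y + 26/7 → -62/63x + 275/252y + 19/6
  leading term x: subtract (62/567)·f_3 from -62/63x + 275/252y + 19/6 → 4211/2268y + 4211/1134
  leading term y: subtract (12/7)·h_5 from 4211/2268y + 4211/1134 → 0
  remainder 0.

S(f_1,h_4): lcm = xy². S = -1049/432xy - 185/216x - ¼y² + 3/2y.
  leading term xy: subtract (1049/1728)·f_1 from -1049/432xy - 185/216x - ¼y² + 3/2y → -185/216x - ¼y² + 1543/1728y + 1049/288
  leading term x: subtract (185/1944)·f_3 from -185/216x - ¼y² + 1543/1728y + 1049/288 → -¼y² + 24247/15552y + 32023/7776
  leading term y²: subtract (7/36)·h_4 from -¼y² + 24247/15552y + 32023/7776 → 4211/1944y + 4211/972
  leading term y: subtract (2)·h_5 from 4211/1944y + 4211/972 → 0
  remainder 0.

S(f_2,h_4): leading monomials are coprime, so the S-polynomial reduces to 0 (Buchberger's first criterion).
S(f_3,h_4): leading monomials are coprime, so the S-polynomial reduces to 0 (Buchberger's first criterion).
S(f_1,h_5): lcm = xy. S = -2x - ¼y + 3/2.
  leading term x: subtract (2/9)·f_3 from -2x - ¼y + 3/2 → 47/36y + 47/18
  leading term y: subtract (5076/4211)·h_5 from 47/36y + 47/18 → 0
  remainder 0.

S(f_2,h_5): leading monomials are coprime, so the S-polynomial reduces to 0 (Buchberger's first criterion).
S(f_3,h_5): leading monomials are coprime, so the S-polynomial reduces to 0 (Buchberger's first criterion).
S(h_4,h_5): lcm = y². S = 185/432y + 185/216.
  leading term y: subtract (1665/4211)·h_5 from 185/432y + 185/216 → 0
  remainder 0.

Every S-polynomial of the final basis reduces to 0, so we have a Gröbner basis.
Inter-reduce: drop elements whose leading term is divisible by another's, tail-reduce, and make monic.
Reduced Gröbner basis: {x - 1, y + 2}.

Since the basis is lex-ordered, y + 2 is univariate in y. Its roots are {-2}. Back-substituting each root into the other basis elements fixes the other coordinates.
  y = -2: the earlier basis element becomes x - 1 = 0, giving x = 1 — point (1, -2).
A lex Gröbner basis triangularizes the system, enabling back-substitution.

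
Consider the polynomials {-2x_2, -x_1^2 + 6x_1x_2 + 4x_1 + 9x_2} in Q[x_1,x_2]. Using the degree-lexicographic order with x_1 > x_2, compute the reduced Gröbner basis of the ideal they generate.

f_1 = -2x_2, LT = x_2.
f_2 = -x_1^2 + 6x_1x_2 + 4x_1 + 9x_2, LT = x_1^2.

The S-polynomials (S(f_1,f_2)) all reduce to 0 modulo the current basis, so we have a Gröbner basis.

G = {x_1^2 - 4x_1, x_2}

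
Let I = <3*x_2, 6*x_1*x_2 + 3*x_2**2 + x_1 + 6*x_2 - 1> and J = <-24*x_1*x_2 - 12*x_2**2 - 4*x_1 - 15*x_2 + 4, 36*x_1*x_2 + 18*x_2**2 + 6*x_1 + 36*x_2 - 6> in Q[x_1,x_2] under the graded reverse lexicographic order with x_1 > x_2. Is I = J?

Two ideals are equal iff their reduced Gröbner bases coincide (the reduced basis is unique for a fixed ordering).
Buchberger on the first generating set:
f_1 = 3*x_2, LT = x_2.
f_2 = 6*x_1*x_2 + 3*x_2**2 + x_1 + 6*x_2 - 1, LT = x_1*x_2.

S(f_1,f_2): lcm = x_1*x_2. S = -1/2*x_2**2 - 1/6*x_1 - x_2 + 1/6.
  reduce S modulo (f_1, f_2):
  remainder -1/6*x_1 + 1/6 ≠ 0; add g_3 = -1/6*x_1 + 1/6 to the basis.

The other S-polynomials (S(f_1,g_3), S(f_2,g_3)) all reduce to 0 modulo the current basis, so we have a Gröbner basis.
Inter-reduce: drop elements whose leading term is divisible by another's, tail-reduce, and make monic.
Reduced Gröbner basis: {x_1 - 1, x_2}.

Buchberger on the second generating set:
h_1 = -24*x_1*x_2 - 12*x_2**2 - 4*x_1 - 15*x_2 + 4, LT = x_1*x_2.
h_2 = 36*x_1*x_2 + 18*x_2**2 + 6*x_1 + 36*x_2 - 6, LT = x_1*x_2.

S(h_1,h_2): lcm = x_1*x_2. S = -3/8*x_2.
  reduce S modulo (h_1, h_2):
  remainder -3/8*x_2 ≠ 0; add k_3 = -3/8*x_2 to the basis.

S(h_1,k_3): lcm = x_1*x_2. S = 1/2*x_2**2 + 1/6*x_1 + 5/8*x_2 - 1/6.
  reduce S modulo (h_1, h_2, k_3):
  remainder 1/6*x_1 - 1/6 ≠ 0; add k_4 = 1/6*x_1 - 1/6 to the basis.

The other S-polynomials (S(h_2,k_3), S(h_1,k_4), S(h_2,k_4), S(k_3,k_4)) all reduce to 0 modulo the current basis, so we have a Gröbner basis.
Inter-reduce: drop elements whose leading term is divisible by another's, tail-reduce, and make monic.
Reduced Gröbner basis: {x_1 - 1, x_2}.

These coincide, so the ideals are equal.

Yes, the ideals are equal.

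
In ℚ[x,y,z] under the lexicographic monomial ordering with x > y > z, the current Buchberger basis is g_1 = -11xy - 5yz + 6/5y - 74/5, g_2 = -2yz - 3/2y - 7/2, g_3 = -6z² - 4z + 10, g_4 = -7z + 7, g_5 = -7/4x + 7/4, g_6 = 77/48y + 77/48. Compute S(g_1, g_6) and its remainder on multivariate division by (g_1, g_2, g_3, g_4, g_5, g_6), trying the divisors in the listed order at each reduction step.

S(g_1, g_6) = -x + 5/11yz - 6/55y + 74/55; remainder on division = 0.

lcm(LM(g_1), LM(g_6)) = xy.
S = (lcm/LT(g_1))·g_1 − (lcm/LT(g_6))·g_6 = -x + 5/11yz - 6/55y + 74/55.
Reduce S modulo (g_1, g_2, g_3, g_4, g_5, g_6) in that order:
  leading term x: subtract (4/7)·g_5 from -x + 5/11yz - 6/55y + 74/55 → 5/11yz - 6/55y + 19/55
  leading term yz: subtract (-5/22)·g_2 from 5/11yz - 6/55y + 19/55 → -9/20y - 9/20
  leading term y: subtract (-108/385)·g_6 from -9/20y - 9/20 → 0
The remainder is 0, so this S-polynomial contributes no new basis element.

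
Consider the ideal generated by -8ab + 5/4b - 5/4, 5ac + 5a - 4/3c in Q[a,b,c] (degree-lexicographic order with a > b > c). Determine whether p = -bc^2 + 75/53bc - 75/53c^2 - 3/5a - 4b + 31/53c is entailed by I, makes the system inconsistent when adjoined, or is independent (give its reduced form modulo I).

First compute the reduced Gröbner basis of I by Buchberger's algorithm.
f_1 = -8ab + 5/4b - 5/4, LT = ab.
f_2 = 5ac + 5a - 4/3c, LT = ac.

S(f_1,f_2): lcm = abc. S = -ab + 53/480bc + 5/32c.
  leading term ab: subtract (1/8)·f_1 from -ab + 53/480bc + 5/32c → 53/480bc - 5/32b + 5/32c + 5/32
  leading term bc: no divisor's leading term divides it; move 53/480bc to the remainder.
  leading term b: no divisor's leading term divides it; move -5/32b to the remainder.
  leading term c: no divisor's leading term divides it; move 5/32c to the remainder.
  leading term 1: no divisor's leading term divides it; move 5/32 to the remainder.
  remainder 53/480bc - 5/32b + 5/32c + 5/32 ≠ 0; add h_3 = 53/480bc - 5/32b + 5/32c + 5/32 to the basis.

The other S-polynomials (S(f_1,h_3), S(f_2,h_3)) all reduce to 0 modulo the current basis, so we have a Gröbner basis.
Inter-reduce: drop elements whose leading term is divisible by another's, tail-reduce, and make monic.
Reduced Gröbner basis: {ab - 5/32b + 5/32, ac + a - 4/15c, bc - 75/53b + 75/53c + 75/53}.
Label its elements g_1 = ab - 5/32b + 5/32, g_2 = ac + a - 4/15c, g_3 = bc - 75/53b + 75/53c + 75/53.

Reduce p = -bc^2 + 75/53bc - 75/53c^2 - 3/5a - 4b + 31/53c modulo G:
  leading term bc^2: subtract (-c)·g_3 from -bc^2 + 75/53bc - 75/53c^2 - 3/5a - 4b + 31/53c → -3/5a - 4b + 2c
  leading term a: no divisor's leading term divides it; move -3/5a to the remainder.
  leading term b: no divisor's leading term divides it; move -4b to the remainder.
  leading term c: no divisor's leading term divides it; move 2c to the remainder.
  normal form = -3/5a - 4b + 2c.
The normal form is nonzero, so p ∉ I. Since p minus its normal form lies in I, I + (p) = I + (r) where r = -3/5a - 4b + 2c; decide whether this ideal is the whole ring.
Run Buchberger on G together with r (pairs among the g_i already reduce to 0 since G is a Gröbner basis):
g_1 = ab - 5/32b + 5/32, LT = ab.
g_2 = ac + a - 4/15c, LT = ac.
g_3 = bc - 75/53b + 75/53c + 75/53, LT = bc.
r = -3/5a - 4b + 2c, LT = a.

S(g_1,r): lcm = ab. S = -20/3b^2 + 10/3bc - 5/32b + 5/32.
  leading term b^2: no divisor's leading term divides it; move -20/3b^2 to the remainder.
  leading term bc: subtract (10/3)·g_3 from 10/3bc - 5/32b + 5/32 → 7735/1696b - 250/53c - 7735/1696
  leading term b: no divisor's leading term divides it; move 7735/1696b to the remainder.
  leading term c: no divisor's leading term divides it; move -250/53c to the remainder.
  leading term 1: no divisor's leading term divides it; move -7735/1696 to the remainder.
  remainder -20/3b^2 + 7735/1696b - 250/53c - 7735/1696 ≠ 0; add m_5 = -20/3b^2 + 7735/1696b - 250/53c - 7735/1696 to the basis.

S(g_2,r): lcm = ac. S = -20/3bc + 10/3c^2 + a - 4/15c.
  leading term bc: subtract (-20/3)·g_3 from -20/3bc + 10/3c^2 + a - 4/15c → 10/3c^2 + a - 500/53b + 7288/795c + 500/53
  leading term c^2: no divisor's leading term divides it; move 10/3c^2 to the remainder.
  leading term a: subtract (-5/3)·r from a - 500/53b + 7288/795c + 500/53 → -2560/159b + 9938/795c + 500/53
  leading term b: no divisor's leading term divides it; move -2560/159b to the remainder.
  leading term c: no divisor's leading term divides it; move 9938/795c to the remainder.
  leading term 1: no divisor's leading term divides it; move 500/53 to the remainder.
  remainder 10/3c^2 - 2560/159b + 9938/795c + 500/53 ≠ 0; add m_6 = 10/3c^2 - 2560/159b + 9938/795c + 500/53 to the basis.

The other S-polynomials (S(g_1,g_2), S(g_1,g_3), S(g_2,g_3), S(g_3,r), S(g_1,m_5), S(g_2,m_5), S(g_3,m_5), S(r,m_5), S(g_1,m_6), S(g_2,m_6), S(g_3,m_6), S(r,m_6), S(m_5,m_6)) all reduce to 0 modulo the current basis, so we have a Gröbner basis.
Inter-reduce: drop elements whose leading term is divisible by another's, tail-reduce, and make monic.
Reduced Gröbner basis: {b^2 - 4641/6784b + 75/106c + 4641/6784, bc - 75/53b + 75/53c + 75/53, c^2 - 256/53b + 4969/1325c + 150/53, a + 20/3b - 10/3c}.
The reduced Gröbner basis of I + (p) is {b^2 - 4641/6784b + 75/106c + 4641/6784, bc - 75/53b + 75/53c + 75/53, c^2 - 256/53b + 4969/1325c + 150/53, a + 20/3b - 10/3c} ≠ {1}, a proper ideal, so the enlarged system stays consistent: p is independent of I, with normal form -3/5a - 4b + 2c.

-bc^2 + 75/53bc - 75/53c^2 - 3/5a - 4b + 31/53c is independent of I; its normal form modulo I is -3/5a - 4b + 2c.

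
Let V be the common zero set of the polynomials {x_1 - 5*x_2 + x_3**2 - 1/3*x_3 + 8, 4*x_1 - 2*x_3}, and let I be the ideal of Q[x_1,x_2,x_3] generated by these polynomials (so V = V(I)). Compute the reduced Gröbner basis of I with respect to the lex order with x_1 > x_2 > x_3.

G = {x_1 - 1/2*x_3, x_2 - 1/5*x_3**2 - 1/30*x_3 - 8/5}

f_1 = x_1 - 5*x_2 + x_3**2 - 1/3*x_3 + 8, LT = x_1.
f_2 = 4*x_1 - 2*x_3, LT = x_1.

S(f_1,f_2): lcm = x_1. S = -5*x_2 + x_3**2 + 1/6*x_3 + 8.
  leading term x_2: no divisor's leading term divides it; move -5*x_2 to the remainder.
  leading term x_3**2: no divisor's leading term divides it; move x_3**2 to the remainder.
  leading term x_3: no divisor's leading term divides it; move 1/6*x_3 to the remainder.
  leading term 1: no divisor's leading term divides it; move 8 to the remainder.
  remainder -5*x_2 + x_3**2 + 1/6*x_3 + 8 ≠ 0; add g_3 = -5*x_2 + x_3**2 + 1/6*x_3 + 8 to the basis.

The other S-polynomials (S(f_1,g_3), S(f_2,g_3)) all reduce to 0 modulo the current basis, so we have a Gröbner basis.
Inter-reduce: drop elements whose leading term is divisible by another's, tail-reduce, and make monic.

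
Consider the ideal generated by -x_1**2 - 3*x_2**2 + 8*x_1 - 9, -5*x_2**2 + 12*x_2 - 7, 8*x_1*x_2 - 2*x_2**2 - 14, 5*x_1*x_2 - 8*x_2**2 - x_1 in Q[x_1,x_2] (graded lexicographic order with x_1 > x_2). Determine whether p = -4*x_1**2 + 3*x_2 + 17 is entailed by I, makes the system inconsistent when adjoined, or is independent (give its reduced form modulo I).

First compute the reduced Gröbner basis of I by Buchberger's algorithm.
f_1 = -x_1**2 - 3*x_2**2 + 8*x_1 - 9, LT = x_1**2.
f_2 = -5*x_2**2 + 12*x_2 - 7, LT = x_2**2.
f_3 = 8*x_1*x_2 - 2*x_2**2 - 14, LT = x_1*x_2.
f_4 = 5*x_1*x_2 - 8*x_2**2 - x_1, LT = x_1*x_2.

S(f_1,f_2): leading monomials are coprime, so the S-polynomial reduces to 0 (Buchberger's first criterion).
S(f_1,f_3): lcm = x_1**2*x_2. S = 1/4*x_1*x_2**2 + 3*x_2**3 - 8*x_1*x_2 + 7/4*x_1 + 9*x_2.
  leading term x_1*x_2**2: subtract (-1/20*x_1)·f_2 from 1/4*x_1*x_2**2 + 3*x_2**3 - 8*x_1*x_2 + 7/4*x_1 + 9*x_2 → 3*x_2**3 - 37/5*x_1*x_2 + 7/5*x_1 + 9*x_2
  leading term x_2**3: subtract (-3/5*x_2)·f_2 from 3*x_2**3 - 37/5*x_1*x_2 + 7/5*x_1 + 9*x_2 → -37/5*x_1*x_2 + 36/5*x_2**2 + 7/5*x_1 + 24/5*x_2
  leading term x_1*x_2: subtract (-37/40)·f_3 from -37/5*x_1*x_2 + 36/5*x_2**2 + 7/5*x_1 + 24/5*x_2 → 107/20*x_2**2 + 7/5*x_1 + 24/5*x_2 - 259/20
  leading term x_2**2: subtract (-107/100)·f_2 from 107/20*x_2**2 + 7/5*x_1 + 24/5*x_2 - 259/20 → 7/5*x_1 + 441/25*x_2 - 511/25
  leading term x_1: no divisor's leading term divides it; move 7/5*x_1 to the remainder.
  leading term x_2: no divisor's leading term divides it; move 441/25*x_2 to the remainder.
  leading term 1: no divisor's leading term divides it; move -511/25 to the remainder.
  remainder 7/5*x_1 + 441/25*x_2 - 511/25 ≠ 0; add h_5 = 7/5*x_1 + 441/25*x_2 - 511/25 to the basis.

S(f_1,f_4): lcm = x_1**2*x_2. S = 8/5*x_1*x_2**2 + 3*x_2**3 + 1/5*x_1**2 - 8*x_1*x_2 + 9*x_2.
  leading term x_1*x_2**2: subtract (-8/25*x_1)·f_2 from 8/5*x_1*x_2**2 + 3*x_2**3 + 1/5*x_1**2 - 8*x_1*x_2 + 9*x_2 → 3*x_2**3 + 1/5*x_1**2 - 104/25*x_1*x_2 - 56/25*x_1 + 9*x_2
  leading term x_2**3: subtract (-3/5*x_2)·f_2 from 3*x_2**3 + 1/5*x_1**2 - 104/25*x_1*x_2 - 56/25*x_1 + 9*x_2 → 1/5*x_1**2 - 104/25*x_1*x_2 + 36/5*x_2**2 - 56/25*x_1 + 24/5*x_2
  leading term x_1**2: subtract (-1/5)·f_1 from 1/5*x_1**2 - 104/25*x_1*x_2 + 36/5*x_2**2 - 56/25*x_1 + 24/5*x_2 → -104/25*x_1*x_2 + 33/5*x_2**2 - 16/25*x_1 + 24/5*x_2 - 9/5
  leading term x_1*x_2: subtract (-13/25)·f_3 from -104/25*x_1*x_2 + 33/5*x_2**2 - 16/25*x_1 + 24/5*x_2 - 9/5 → 139/25*x_2**2 - 16/25*x_1 + 24/5*x_2 - 227/25
  leading term x_2**2: subtract (-139/125)·f_2 from 139/25*x_2**2 - 16/25*x_1 + 24/5*x_2 - 227/25 → -16/25*x_1 + 2268/125*x_2 - 2108/125
  leading term x_1: subtract (-16/35)·h_5 from -16/25*x_1 + 2268/125*x_2 - 2108/125 → 3276/125*x_2 - 3276/125
  leading term x_2: no divisor's leading term divides it; move 3276/125*x_2 to the remainder.
  leading term 1: no divisor's leading term divides it; move -3276/125 to the remainder.
  remainder 3276/125*x_2 - 3276/125 ≠ 0; add h_6 = 3276/125*x_2 - 3276/125 to the basis.

S(f_2,f_3): lcm = x_1*x_2**2. S = 1/4*x_2**3 - 12/5*x_1*x_2 + 7/5*x_1 + 7/4*x_2.
  leading term x_2**3: subtract (-1/20*x_2)·f_2 from 1/4*x_2**3 - 12/5*x_1*x_2 + 7/5*x_1 + 7/4*x_2 → -12/5*x_1*x_2 + 3/5*x_2**2 + 7/5*x_1 + 7/5*x_2
  leading term x_1*x_2: subtract (-3/10)·f_3 from -12/5*x_1*x_2 + 3/5*x_2**2 + 7/5*x_1 + 7/5*x_2 → 7/5*x_1 + 7/5*x_2 - 21/5
  leading term x_1: subtract (1)·h_5 from 7/5*x_1 + 7/5*x_2 - 21/5 → -406/25*x_2 + 406/25
  leading term x_2: subtract (-145/234)·h_6 from -406/25*x_2 + 406/25 → 0
  remainder 0.

S(f_2,f_4): lcm = x_1*x_2**2. S = 8/5*x_2**3 - 11/5*x_1*x_2 + 7/5*x_1.
  leading term x_2**3: subtract (-8/25*x_2)·f_2 from 8/5*x_2**3 - 11/5*x_1*x_2 + 7/5*x_1 → -11/5*x_1*x_2 + 96/25*x_2**2 + 7/5*x_1 - 56/25*x_2
  leading term x_1*x_2: subtract (-11/40)·f_3 from -11/5*x_1*x_2 + 96/25*x_2**2 + 7/5*x_1 - 56/25*x_2 → 329/100*x_2**2 + 7/5*x_1 - 56/25*x_2 - 77/20
  leading term x_2**2: subtract (-329/500)·f_2 from 329/100*x_2**2 + 7/5*x_1 - 56/25*x_2 - 77/20 → 7/5*x_1 + 707/125*x_2 - 1057/125
  leading term x_1: subtract (1)·h_5 from 7/5*x_1 + 707/125*x_2 - 1057/125 → -1498/125*x_2 + 1498/125
  leading term x_2: subtract (-107/234)·h_6 from -1498/125*x_2 + 1498/125 → 0
  remainder 0.

S(f_3,f_4): lcm = x_1*x_2. S = 27/20*x_2**2 + 1/5*x_1 - 7/4.
  leading term x_2**2: subtract (-27/100)·f_2 from 27/20*x_2**2 + 1/5*x_1 - 7/4 → 1/5*x_1 + 81/25*x_2 - 91/25
  leading term x_1: subtract (1/7)·h_5 from 1/5*x_1 + 81/25*x_2 - 91/25 → 18/25*x_2 - 18/25
  leading term x_2: subtract (5/182)·h_6 from 18/25*x_2 - 18/25 → 0
  remainder 0.

S(f_1,h_5): lcm = x_1**2. S = -63/5*x_1*x_2 + 3*x_2**2 + 33/5*x_1 + 9.
  leading term x_1*x_2: subtract (-63/40)·f_3 from -63/5*x_1*x_2 + 3*x_2**2 + 33/5*x_1 + 9 → -3/20*x_2**2 + 33/5*x_1 - 261/20
  leading term x_2**2: subtract (3/100)·f_2 from -3/20*x_2**2 + 33/5*x_1 - 261/20 → 33/5*x_1 - 9/25*x_2 - 321/25
  leading term x_1: subtract (33/7)·h_5 from 33/5*x_1 - 9/25*x_2 - 321/25 → -2088/25*x_2 + 2088/25
  leading term x_2: subtract (-290/91)·h_6 from -2088/25*x_2 + 2088/25 → 0
  remainder 0.

S(f_2,h_5): leading monomials are coprime, so the S-polynomial reduces to 0 (Buchberger's first criterion).
S(f_3,h_5): lcm = x_1*x_2. S = -257/20*x_2**2 + 73/5*x_2 - 7/4.
  leading term x_2**2: subtract (257/100)·f_2 from -257/20*x_2**2 + 73/5*x_2 - 7/4 → -406/25*x_2 + 406/25
  leading term x_2: subtract (-145/234)·h_6 from -406/25*x_2 + 406/25 → 0
  remainder 0.

S(f_4,h_5): lcm = x_1*x_2. S = -71/5*x_2**2 - 1/5*x_1 + 73/5*x_2.
  leading term x_2**2: subtract (71/25)·f_2 from -71/5*x_2**2 - 1/5*x_1 + 73/5*x_2 → -1/5*x_1 - 487/25*x_2 + 497/25
  leading term x_1: subtract (-1/7)·h_5 from -1/5*x_1 - 487/25*x_2 + 497/25 → -424/25*x_2 + 424/25
  leading term x_2: subtract (-530/819)·h_6 from -424/25*x_2 + 424/25 → 0
  remainder 0.

S(f_1,h_6): leading monomials are coprime, so the S-polynomial reduces to 0 (Buchberger's first criterion).
S(f_2,h_6): lcm = x_2**2. S = -7/5*x_2 + 7/5.
  leading term x_2: subtract (-25/468)·h_6 from -7/5*x_2 + 7/5 → 0
  remainder 0.

S(f_3,h_6): lcm = x_1*x_2. S = -1/4*x_2**2 + x_1 - 7/4.
  leading term x_2**2: subtract (1/20)·f_2 from -1/4*x_2**2 + x_1 - 7/4 → x_1 - 3/5*x_2 - 7/5
  leading term x_1: subtract (5/7)·h_5 from x_1 - 3/5*x_2 - 7/5 → -66/5*x_2 + 66/5
  leading term x_2: subtract (-275/546)·h_6 from -66/5*x_2 + 66/5 → 0
  remainder 0.

S(f_4,h_6): lcm = x_1*x_2. S = -8/5*x_2**2 + 4/5*x_1.
  leading term x_2**2: subtract (8/25)·f_2 from -8/5*x_2**2 + 4/5*x_1 → 4/5*x_1 - 96/25*x_2 + 56/25
  leading term x_1: subtract (4/7)·h_5 from 4/5*x_1 - 96/25*x_2 + 56/25 → -348/25*x_2 + 348/25
  leading term x_2: subtract (-145/273)·h_6 from -348/25*x_2 + 348/25 → 0
  remainder 0.

S(h_5,h_6): leading monomials are coprime, so the S-polynomial reduces to 0 (Buchberger's first criterion).
Every S-polynomial of the final basis reduces to 0, so we have a Gröbner basis.
Inter-reduce: drop elements whose leading term is divisible by another's, tail-reduce, and make monic.
Reduced Gröbner basis: {x_1 - 2, x_2 - 1}.
Label its elements g_1 = x_1 - 2, g_2 = x_2 - 1.

Reduce p = -4*x_1**2 + 3*x_2 + 17 modulo G:
  leading term x_1**2: subtract (-4*x_1)·g_1 from -4*x_1**2 + 3*x_2 + 17 → -8*x_1 + 3*x_2 + 17
  leading term x_1: subtract (-8)·g_1 from -8*x_1 + 3*x_2 + 17 → 3*x_2 + 1
  leading term x_2: subtract (3)·g_2 from 3*x_2 + 1 → 4
  leading term 1: no divisor's leading term divides it; move 4 to the remainder.
  normal form = 4.
The normal form is nonzero, so p ∉ I. Since p minus its normal form lies in I, I + (p) = I + (r) where r = 4; decide whether this ideal is the whole ring.
Here r = 4 is a nonzero constant, hence a unit: 1 ∈ I + (p), the Gröbner basis of I + (p) is {1}, and the enlarged system has no common solution — adjoining p is inconsistent.

Adjoining -4*x_1**2 + 3*x_2 + 17 makes the ideal the whole ring: the system is inconsistent.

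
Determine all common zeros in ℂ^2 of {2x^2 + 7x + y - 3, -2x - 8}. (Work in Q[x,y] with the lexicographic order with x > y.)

{(-4, -1)}

Compute a lex Gröbner basis by Buchberger's algorithm.
f_1 = 2x^2 + 7x + y - 3, LT = x^2.
f_2 = -2x - 8, LT = x.

S(f_1,f_2): lcm = x^2. S = -1/2x + 1/2y - 3/2.
  leading term x: subtract (1/4)·f_2 from -1/2x + 1/2y - 3/2 → 1/2y + 1/2
  leading term y: no divisor's leading term divides it; move 1/2y to the remainder.
  leading term 1: no divisor's leading term divides it; move 1/2 to the remainder.
  remainder 1/2y + 1/2 ≠ 0; add h_3 = 1/2y + 1/2 to the basis.

The other S-polynomials (S(f_1,h_3), S(f_2,h_3)) all reduce to 0 modulo the current basis, so we have a Gröbner basis.
Inter-reduce: drop elements whose leading term is divisible by another's, tail-reduce, and make monic.
Reduced Gröbner basis: {x + 4, y + 1}.

From the last basis element, y + 1 = 0, so y takes values in {-1}. Each choice, substituted upward through the basis, yields the corresponding point(s) of the solution set.
  y = -1: the earlier basis element becomes x + 4 = 0, giving x = -4 — point (-4, -1).
This is the nonlinear analogue of row-reducing a linear system.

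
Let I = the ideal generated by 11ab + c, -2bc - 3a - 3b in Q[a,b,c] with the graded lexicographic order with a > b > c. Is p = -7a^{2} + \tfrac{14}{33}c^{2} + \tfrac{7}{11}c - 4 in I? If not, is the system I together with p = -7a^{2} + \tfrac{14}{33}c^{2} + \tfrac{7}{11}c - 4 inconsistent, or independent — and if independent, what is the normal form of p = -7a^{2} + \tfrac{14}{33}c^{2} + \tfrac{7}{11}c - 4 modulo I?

First compute the reduced Gröbner basis of I by Buchberger's algorithm.
f_1 = 11ab + c, LT = ab.
f_2 = -2bc - 3a - 3b, LT = bc.

S(f_1,f_2): lcm = abc. S = -\tfrac{3}{2}a^{2} - \tfrac{3}{2}ab + \tfrac{1}{11}c^{2}.
  leading term a^{2}: no divisor's leading term divides it; move -\tfrac{3}{2}a^{2} to the remainder.
  leading term ab: subtract (-\tfrac{3}{22})·f_1 from -\tfrac{3}{2}ab + \tfrac{1}{11}c^{2} → \tfrac{1}{11}c^{2} + \tfrac{3}{22}c
  leading term c^{2}: no divisor's leading term divides it; move \tfrac{1}{11}c^{2} to the remainder.
  leading term c: no divisor's leading term divides it; move \tfrac{3}{22}c to the remainder.
  remainder -\tfrac{3}{2}a^{2} + \tfrac{1}{11}c^{2} + \tfrac{3}{22}c ≠ 0; add h_3 = -\tfrac{3}{2}a^{2} + \tfrac{1}{11}c^{2} + \tfrac{3}{22}c to the basis.

The other S-polynomials (S(f_1,h_3), S(f_2,h_3)) all reduce to 0 modulo the current basis, so we have a Gröbner basis.
Inter-reduce: drop elements whose leading term is divisible by another's, tail-reduce, and make monic.
Reduced Gröbner basis: {a^{2} - \tfrac{2}{33}c^{2} - \tfrac{1}{11}c, ab + \tfrac{1}{11}c, bc + \tfrac{3}{2}a + \tfrac{3}{2}b}.
Label its elements g_1 = a^{2} - \tfrac{2}{33}c^{2} - \tfrac{1}{11}c, g_2 = ab + \tfrac{1}{11}c, g_3 = bc + \tfrac{3}{2}a + \tfrac{3}{2}b.

Reduce p = -7a^{2} + \tfrac{14}{33}c^{2} + \tfrac{7}{11}c - 4 modulo G:
  leading term a^{2}: subtract (-7)·g_1 from -7a^{2} + \tfrac{14}{33}c^{2} + \tfrac{7}{11}c - 4 → -4
  leading term 1: no divisor's leading term divides it; move -4 to the remainder.
  normal form = -4.
The normal form is nonzero, so p ∉ I. Since p minus its normal form lies in I, I + (p) = I + (r) where r = -4; decide whether this ideal is the whole ring.
Here r = -4 is a nonzero constant, hence a unit: 1 ∈ I + (p), the Gröbner basis of I + (p) is {1}, and the enlarged system has no common solution — adjoining p is inconsistent.

Adjoining -7a^{2} + \tfrac{14}{33}c^{2} + \tfrac{7}{11}c - 4 makes the ideal the whole ring: the system is inconsistent.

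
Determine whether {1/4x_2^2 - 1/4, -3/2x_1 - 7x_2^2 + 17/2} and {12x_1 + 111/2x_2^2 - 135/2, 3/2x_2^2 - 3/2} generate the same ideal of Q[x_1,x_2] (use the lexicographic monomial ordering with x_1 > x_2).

Yes, the ideals are equal.

For a fixed monomial order, each ideal has a unique reduced Gröbner basis; comparing bases decides equality.
Buchberger on the first generating set:
f_1 = 1/4x_2^2 - 1/4, LT = x_2^2.
f_2 = -3/2x_1 - 7x_2^2 + 17/2, LT = x_1.

The S-polynomials (S(f_1,f_2)) all reduce to 0 modulo the current basis, so we have a Gröbner basis.
Inter-reduce: drop elements whose leading term is divisible by another's, tail-reduce, and make monic.
Reduced Gröbner basis: {x_1 - 1, x_2^2 - 1}.

Buchberger on the second generating set:
h_1 = 12x_1 + 111/2x_2^2 - 135/2, LT = x_1.
h_2 = 3/2x_2^2 - 3/2, LT = x_2^2.

The S-polynomials (S(h_1,h_2)) all reduce to 0 modulo the current basis, so we have a Gröbner basis.
Inter-reduce: drop elements whose leading term is divisible by another's, tail-reduce, and make monic.
Reduced Gröbner basis: {x_1 - 1, x_2^2 - 1}.

These coincide, so the ideals are equal.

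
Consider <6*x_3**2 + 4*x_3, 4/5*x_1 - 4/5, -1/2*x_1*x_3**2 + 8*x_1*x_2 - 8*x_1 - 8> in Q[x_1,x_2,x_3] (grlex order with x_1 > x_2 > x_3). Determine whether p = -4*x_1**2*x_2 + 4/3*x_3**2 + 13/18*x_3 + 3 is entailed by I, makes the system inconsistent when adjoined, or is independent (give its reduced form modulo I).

First compute the reduced Gröbner basis of I by Buchberger's algorithm.
f_1 = 6*x_3**2 + 4*x_3, LT = x_3**2.
f_2 = 4/5*x_1 - 4/5, LT = x_1.
f_3 = -1/2*x_1*x_3**2 + 8*x_1*x_2 - 8*x_1 - 8, LT = x_1*x_3**2.

S(f_1,f_3): lcm = x_1*x_3**2. S = 16*x_1*x_2 + 2/3*x_1*x_3 - 16*x_1 - 16.
  leading term x_1*x_2: subtract (20*x_2)·f_2 from 16*x_1*x_2 + 2/3*x_1*x_3 - 16*x_1 - 16 → 2/3*x_1*x_3 - 16*x_1 + 16*x_2 - 16
  leading term x_1*x_3: subtract (5/6*x_3)·f_2 from 2/3*x_1*x_3 - 16*x_1 + 16*x_2 - 16 → -16*x_1 + 16*x_2 + 2/3*x_3 - 16
  leading term x_1: subtract (-20)·f_2 from -16*x_1 + 16*x_2 + 2/3*x_3 - 16 → 16*x_2 + 2/3*x_3 - 32
  leading term x_2: no divisor's leading term divides it; move 16*x_2 to the remainder.
  leading term x_3: no divisor's leading term divides it; move 2/3*x_3 to the remainder.
  leading term 1: no divisor's leading term divides it; move -32 to the remainder.
  remainder 16*x_2 + 2/3*x_3 - 32 ≠ 0; add h_4 = 16*x_2 + 2/3*x_3 - 32 to the basis.

The other S-polynomials (S(f_1,f_2), S(f_2,f_3), S(f_1,h_4), S(f_2,h_4), S(f_3,h_4)) all reduce to 0 modulo the current basis, so we have a Gröbner basis.
Inter-reduce: drop elements whose leading term is divisible by another's, tail-reduce, and make monic.
Reduced Gröbner basis: {x_3**2 + 2/3*x_3, x_1 - 1, x_2 + 1/24*x_3 - 2}.
Label its elements g_1 = x_3**2 + 2/3*x_3, g_2 = x_1 - 1, g_3 = x_2 + 1/24*x_3 - 2.

Reduce p = -4*x_1**2*x_2 + 4/3*x_3**2 + 13/18*x_3 + 3 modulo G:
  leading term x_1**2*x_2: subtract (-4*x_1*x_2)·g_2 from -4*x_1**2*x_2 + 4/3*x_3**2 + 13/18*x_3 + 3 → -4*x_1*x_2 + 4/3*x_3**2 + 13/18*x_3 + 3
  leading term x_1*x_2: subtract (-4*x_2)·g_2 from -4*x_1*x_2 + 4/3*x_3**2 + 13/18*x_3 + 3 → 4/3*x_3**2 - 4*x_2 + 13/18*x_3 + 3
  leading term x_3**2: subtract (4/3)·g_1 from 4/3*x_3**2 - 4*x_2 + 13/18*x_3 + 3 → -4*x_2 - 1/6*x_3 + 3
  leading term x_2: subtract (-4)·g_3 from -4*x_2 - 1/6*x_3 + 3 → -5
  leading term 1: no divisor's leading term divides it; move -5 to the remainder.
  normal form = -5.
The normal form is nonzero, so p ∉ I. Since p minus its normal form lies in I, I + (p) = I + (r) where r = -5; decide whether this ideal is the whole ring.
Here r = -5 is a nonzero constant, hence a unit: 1 ∈ I + (p), the Gröbner basis of I + (p) is {1}, and the enlarged system has no common solution — adjoining p is inconsistent.

Ideal membership is decidable via reduction modulo a Gröbner basis.

Adjoining -4*x_1**2*x_2 + 4/3*x_3**2 + 13/18*x_3 + 3 makes the ideal the whole ring: the system is inconsistent.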